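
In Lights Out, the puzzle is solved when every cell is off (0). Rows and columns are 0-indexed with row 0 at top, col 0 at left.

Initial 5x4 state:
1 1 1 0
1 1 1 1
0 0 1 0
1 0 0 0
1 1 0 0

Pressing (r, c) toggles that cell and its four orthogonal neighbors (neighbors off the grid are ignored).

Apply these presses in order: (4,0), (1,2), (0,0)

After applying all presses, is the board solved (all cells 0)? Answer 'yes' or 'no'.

After press 1 at (4,0):
1 1 1 0
1 1 1 1
0 0 1 0
0 0 0 0
0 0 0 0

After press 2 at (1,2):
1 1 0 0
1 0 0 0
0 0 0 0
0 0 0 0
0 0 0 0

After press 3 at (0,0):
0 0 0 0
0 0 0 0
0 0 0 0
0 0 0 0
0 0 0 0

Lights still on: 0

Answer: yes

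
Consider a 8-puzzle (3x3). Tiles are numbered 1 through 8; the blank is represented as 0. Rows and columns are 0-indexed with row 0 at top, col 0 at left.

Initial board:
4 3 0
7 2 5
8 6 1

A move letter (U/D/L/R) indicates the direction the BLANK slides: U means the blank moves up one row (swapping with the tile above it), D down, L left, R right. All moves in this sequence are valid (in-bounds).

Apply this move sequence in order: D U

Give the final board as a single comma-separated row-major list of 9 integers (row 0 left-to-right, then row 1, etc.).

Answer: 4, 3, 0, 7, 2, 5, 8, 6, 1

Derivation:
After move 1 (D):
4 3 5
7 2 0
8 6 1

After move 2 (U):
4 3 0
7 2 5
8 6 1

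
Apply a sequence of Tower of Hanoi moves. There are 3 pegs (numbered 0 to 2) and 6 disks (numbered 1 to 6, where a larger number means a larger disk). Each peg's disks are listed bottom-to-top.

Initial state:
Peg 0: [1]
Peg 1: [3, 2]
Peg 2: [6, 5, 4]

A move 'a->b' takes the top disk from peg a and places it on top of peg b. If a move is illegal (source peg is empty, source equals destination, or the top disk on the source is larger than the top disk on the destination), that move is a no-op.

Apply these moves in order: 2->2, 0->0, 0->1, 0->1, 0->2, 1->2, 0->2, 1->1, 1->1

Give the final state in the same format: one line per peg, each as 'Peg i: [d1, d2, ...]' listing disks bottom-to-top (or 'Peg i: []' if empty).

After move 1 (2->2):
Peg 0: [1]
Peg 1: [3, 2]
Peg 2: [6, 5, 4]

After move 2 (0->0):
Peg 0: [1]
Peg 1: [3, 2]
Peg 2: [6, 5, 4]

After move 3 (0->1):
Peg 0: []
Peg 1: [3, 2, 1]
Peg 2: [6, 5, 4]

After move 4 (0->1):
Peg 0: []
Peg 1: [3, 2, 1]
Peg 2: [6, 5, 4]

After move 5 (0->2):
Peg 0: []
Peg 1: [3, 2, 1]
Peg 2: [6, 5, 4]

After move 6 (1->2):
Peg 0: []
Peg 1: [3, 2]
Peg 2: [6, 5, 4, 1]

After move 7 (0->2):
Peg 0: []
Peg 1: [3, 2]
Peg 2: [6, 5, 4, 1]

After move 8 (1->1):
Peg 0: []
Peg 1: [3, 2]
Peg 2: [6, 5, 4, 1]

After move 9 (1->1):
Peg 0: []
Peg 1: [3, 2]
Peg 2: [6, 5, 4, 1]

Answer: Peg 0: []
Peg 1: [3, 2]
Peg 2: [6, 5, 4, 1]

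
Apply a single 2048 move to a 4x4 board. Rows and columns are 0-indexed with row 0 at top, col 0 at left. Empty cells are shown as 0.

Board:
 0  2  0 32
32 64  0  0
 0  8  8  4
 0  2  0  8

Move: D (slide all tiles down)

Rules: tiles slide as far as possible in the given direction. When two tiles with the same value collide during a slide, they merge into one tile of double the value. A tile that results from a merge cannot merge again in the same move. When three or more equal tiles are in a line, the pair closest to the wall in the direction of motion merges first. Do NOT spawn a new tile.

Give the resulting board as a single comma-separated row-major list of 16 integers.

Slide down:
col 0: [0, 32, 0, 0] -> [0, 0, 0, 32]
col 1: [2, 64, 8, 2] -> [2, 64, 8, 2]
col 2: [0, 0, 8, 0] -> [0, 0, 0, 8]
col 3: [32, 0, 4, 8] -> [0, 32, 4, 8]

Answer: 0, 2, 0, 0, 0, 64, 0, 32, 0, 8, 0, 4, 32, 2, 8, 8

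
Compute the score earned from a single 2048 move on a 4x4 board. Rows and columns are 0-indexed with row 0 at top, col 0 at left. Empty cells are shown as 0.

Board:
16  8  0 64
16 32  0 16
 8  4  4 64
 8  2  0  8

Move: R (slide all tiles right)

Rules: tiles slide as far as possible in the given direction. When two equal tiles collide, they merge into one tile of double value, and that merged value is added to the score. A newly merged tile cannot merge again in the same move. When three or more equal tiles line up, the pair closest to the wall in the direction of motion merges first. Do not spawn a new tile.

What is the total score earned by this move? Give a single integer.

Slide right:
row 0: [16, 8, 0, 64] -> [0, 16, 8, 64]  score +0 (running 0)
row 1: [16, 32, 0, 16] -> [0, 16, 32, 16]  score +0 (running 0)
row 2: [8, 4, 4, 64] -> [0, 8, 8, 64]  score +8 (running 8)
row 3: [8, 2, 0, 8] -> [0, 8, 2, 8]  score +0 (running 8)
Board after move:
 0 16  8 64
 0 16 32 16
 0  8  8 64
 0  8  2  8

Answer: 8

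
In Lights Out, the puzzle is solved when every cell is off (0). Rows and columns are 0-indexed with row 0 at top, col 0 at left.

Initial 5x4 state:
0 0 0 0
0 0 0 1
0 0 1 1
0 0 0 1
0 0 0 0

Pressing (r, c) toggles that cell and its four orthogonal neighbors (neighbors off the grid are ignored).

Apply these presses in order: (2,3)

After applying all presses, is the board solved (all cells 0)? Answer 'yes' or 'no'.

After press 1 at (2,3):
0 0 0 0
0 0 0 0
0 0 0 0
0 0 0 0
0 0 0 0

Lights still on: 0

Answer: yes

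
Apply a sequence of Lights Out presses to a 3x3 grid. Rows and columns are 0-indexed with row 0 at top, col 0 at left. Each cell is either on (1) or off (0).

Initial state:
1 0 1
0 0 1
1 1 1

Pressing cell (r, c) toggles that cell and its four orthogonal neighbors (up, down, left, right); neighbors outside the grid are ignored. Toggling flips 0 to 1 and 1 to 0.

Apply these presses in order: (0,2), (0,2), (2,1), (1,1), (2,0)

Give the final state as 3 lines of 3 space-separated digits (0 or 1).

After press 1 at (0,2):
1 1 0
0 0 0
1 1 1

After press 2 at (0,2):
1 0 1
0 0 1
1 1 1

After press 3 at (2,1):
1 0 1
0 1 1
0 0 0

After press 4 at (1,1):
1 1 1
1 0 0
0 1 0

After press 5 at (2,0):
1 1 1
0 0 0
1 0 0

Answer: 1 1 1
0 0 0
1 0 0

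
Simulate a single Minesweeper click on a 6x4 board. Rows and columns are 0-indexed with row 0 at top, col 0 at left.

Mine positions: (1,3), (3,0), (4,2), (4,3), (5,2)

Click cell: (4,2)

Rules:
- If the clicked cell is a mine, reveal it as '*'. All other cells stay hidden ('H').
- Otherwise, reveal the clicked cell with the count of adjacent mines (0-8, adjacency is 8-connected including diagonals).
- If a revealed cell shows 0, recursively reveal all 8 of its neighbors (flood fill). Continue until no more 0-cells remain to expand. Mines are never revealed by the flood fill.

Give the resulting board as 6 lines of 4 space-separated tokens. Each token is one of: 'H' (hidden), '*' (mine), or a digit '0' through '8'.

H H H H
H H H H
H H H H
H H H H
H H * H
H H H H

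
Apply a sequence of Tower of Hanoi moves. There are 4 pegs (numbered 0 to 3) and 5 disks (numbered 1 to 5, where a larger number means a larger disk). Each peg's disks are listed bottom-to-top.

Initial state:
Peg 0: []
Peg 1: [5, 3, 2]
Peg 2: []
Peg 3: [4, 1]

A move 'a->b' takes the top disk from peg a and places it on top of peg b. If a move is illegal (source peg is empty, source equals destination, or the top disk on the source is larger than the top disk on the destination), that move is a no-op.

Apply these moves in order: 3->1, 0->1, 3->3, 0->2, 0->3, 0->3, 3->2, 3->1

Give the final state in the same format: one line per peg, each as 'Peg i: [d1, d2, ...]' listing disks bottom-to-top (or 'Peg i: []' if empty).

After move 1 (3->1):
Peg 0: []
Peg 1: [5, 3, 2, 1]
Peg 2: []
Peg 3: [4]

After move 2 (0->1):
Peg 0: []
Peg 1: [5, 3, 2, 1]
Peg 2: []
Peg 3: [4]

After move 3 (3->3):
Peg 0: []
Peg 1: [5, 3, 2, 1]
Peg 2: []
Peg 3: [4]

After move 4 (0->2):
Peg 0: []
Peg 1: [5, 3, 2, 1]
Peg 2: []
Peg 3: [4]

After move 5 (0->3):
Peg 0: []
Peg 1: [5, 3, 2, 1]
Peg 2: []
Peg 3: [4]

After move 6 (0->3):
Peg 0: []
Peg 1: [5, 3, 2, 1]
Peg 2: []
Peg 3: [4]

After move 7 (3->2):
Peg 0: []
Peg 1: [5, 3, 2, 1]
Peg 2: [4]
Peg 3: []

After move 8 (3->1):
Peg 0: []
Peg 1: [5, 3, 2, 1]
Peg 2: [4]
Peg 3: []

Answer: Peg 0: []
Peg 1: [5, 3, 2, 1]
Peg 2: [4]
Peg 3: []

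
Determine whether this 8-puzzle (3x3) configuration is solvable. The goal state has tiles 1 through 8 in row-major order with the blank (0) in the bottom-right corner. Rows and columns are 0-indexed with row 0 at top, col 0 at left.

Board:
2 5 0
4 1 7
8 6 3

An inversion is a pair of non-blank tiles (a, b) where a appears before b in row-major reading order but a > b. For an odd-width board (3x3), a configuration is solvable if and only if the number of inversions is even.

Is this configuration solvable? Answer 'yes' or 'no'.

Inversions (pairs i<j in row-major order where tile[i] > tile[j] > 0): 11
11 is odd, so the puzzle is not solvable.

Answer: no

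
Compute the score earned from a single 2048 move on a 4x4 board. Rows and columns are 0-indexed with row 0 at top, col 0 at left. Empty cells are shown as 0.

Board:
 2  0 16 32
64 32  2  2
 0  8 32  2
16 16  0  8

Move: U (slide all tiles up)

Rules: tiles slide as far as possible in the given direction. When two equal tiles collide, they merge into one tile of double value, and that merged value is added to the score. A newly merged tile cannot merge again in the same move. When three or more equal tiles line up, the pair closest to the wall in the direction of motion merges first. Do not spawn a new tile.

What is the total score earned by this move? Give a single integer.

Slide up:
col 0: [2, 64, 0, 16] -> [2, 64, 16, 0]  score +0 (running 0)
col 1: [0, 32, 8, 16] -> [32, 8, 16, 0]  score +0 (running 0)
col 2: [16, 2, 32, 0] -> [16, 2, 32, 0]  score +0 (running 0)
col 3: [32, 2, 2, 8] -> [32, 4, 8, 0]  score +4 (running 4)
Board after move:
 2 32 16 32
64  8  2  4
16 16 32  8
 0  0  0  0

Answer: 4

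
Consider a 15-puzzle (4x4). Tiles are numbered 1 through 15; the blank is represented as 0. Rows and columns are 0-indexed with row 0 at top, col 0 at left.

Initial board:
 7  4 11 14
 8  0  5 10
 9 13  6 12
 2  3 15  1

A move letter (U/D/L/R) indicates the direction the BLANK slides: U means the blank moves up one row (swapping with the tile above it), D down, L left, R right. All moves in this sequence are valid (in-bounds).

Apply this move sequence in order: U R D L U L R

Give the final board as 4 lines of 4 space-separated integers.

After move 1 (U):
 7  0 11 14
 8  4  5 10
 9 13  6 12
 2  3 15  1

After move 2 (R):
 7 11  0 14
 8  4  5 10
 9 13  6 12
 2  3 15  1

After move 3 (D):
 7 11  5 14
 8  4  0 10
 9 13  6 12
 2  3 15  1

After move 4 (L):
 7 11  5 14
 8  0  4 10
 9 13  6 12
 2  3 15  1

After move 5 (U):
 7  0  5 14
 8 11  4 10
 9 13  6 12
 2  3 15  1

After move 6 (L):
 0  7  5 14
 8 11  4 10
 9 13  6 12
 2  3 15  1

After move 7 (R):
 7  0  5 14
 8 11  4 10
 9 13  6 12
 2  3 15  1

Answer:  7  0  5 14
 8 11  4 10
 9 13  6 12
 2  3 15  1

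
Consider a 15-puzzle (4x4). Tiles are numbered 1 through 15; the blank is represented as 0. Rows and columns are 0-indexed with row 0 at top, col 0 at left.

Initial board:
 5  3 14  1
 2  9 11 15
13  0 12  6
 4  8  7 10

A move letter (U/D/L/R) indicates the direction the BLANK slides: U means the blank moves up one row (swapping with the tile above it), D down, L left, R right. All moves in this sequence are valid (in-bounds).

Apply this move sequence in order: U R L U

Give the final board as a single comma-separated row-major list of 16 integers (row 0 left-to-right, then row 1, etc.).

Answer: 5, 0, 14, 1, 2, 3, 11, 15, 13, 9, 12, 6, 4, 8, 7, 10

Derivation:
After move 1 (U):
 5  3 14  1
 2  0 11 15
13  9 12  6
 4  8  7 10

After move 2 (R):
 5  3 14  1
 2 11  0 15
13  9 12  6
 4  8  7 10

After move 3 (L):
 5  3 14  1
 2  0 11 15
13  9 12  6
 4  8  7 10

After move 4 (U):
 5  0 14  1
 2  3 11 15
13  9 12  6
 4  8  7 10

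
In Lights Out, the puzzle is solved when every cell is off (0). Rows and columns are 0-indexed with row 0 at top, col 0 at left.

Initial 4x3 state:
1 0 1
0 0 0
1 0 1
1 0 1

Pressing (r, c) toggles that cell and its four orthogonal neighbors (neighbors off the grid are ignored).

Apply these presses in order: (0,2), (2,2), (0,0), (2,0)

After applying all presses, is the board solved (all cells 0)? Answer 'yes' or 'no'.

After press 1 at (0,2):
1 1 0
0 0 1
1 0 1
1 0 1

After press 2 at (2,2):
1 1 0
0 0 0
1 1 0
1 0 0

After press 3 at (0,0):
0 0 0
1 0 0
1 1 0
1 0 0

After press 4 at (2,0):
0 0 0
0 0 0
0 0 0
0 0 0

Lights still on: 0

Answer: yes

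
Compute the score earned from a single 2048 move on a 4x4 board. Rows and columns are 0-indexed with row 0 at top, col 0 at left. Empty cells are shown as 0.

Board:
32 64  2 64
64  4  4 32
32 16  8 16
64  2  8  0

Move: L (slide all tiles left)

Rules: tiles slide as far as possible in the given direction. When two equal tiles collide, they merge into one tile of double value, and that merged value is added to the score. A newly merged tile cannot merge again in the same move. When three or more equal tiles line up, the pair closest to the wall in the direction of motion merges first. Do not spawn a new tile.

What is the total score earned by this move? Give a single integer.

Slide left:
row 0: [32, 64, 2, 64] -> [32, 64, 2, 64]  score +0 (running 0)
row 1: [64, 4, 4, 32] -> [64, 8, 32, 0]  score +8 (running 8)
row 2: [32, 16, 8, 16] -> [32, 16, 8, 16]  score +0 (running 8)
row 3: [64, 2, 8, 0] -> [64, 2, 8, 0]  score +0 (running 8)
Board after move:
32 64  2 64
64  8 32  0
32 16  8 16
64  2  8  0

Answer: 8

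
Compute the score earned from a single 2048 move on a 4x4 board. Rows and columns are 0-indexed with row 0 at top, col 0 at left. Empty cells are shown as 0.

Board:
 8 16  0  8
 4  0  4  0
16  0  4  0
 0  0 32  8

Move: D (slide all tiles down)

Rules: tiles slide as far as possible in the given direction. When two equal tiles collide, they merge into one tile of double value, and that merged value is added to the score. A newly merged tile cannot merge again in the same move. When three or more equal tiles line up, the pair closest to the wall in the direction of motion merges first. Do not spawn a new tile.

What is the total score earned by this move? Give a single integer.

Answer: 24

Derivation:
Slide down:
col 0: [8, 4, 16, 0] -> [0, 8, 4, 16]  score +0 (running 0)
col 1: [16, 0, 0, 0] -> [0, 0, 0, 16]  score +0 (running 0)
col 2: [0, 4, 4, 32] -> [0, 0, 8, 32]  score +8 (running 8)
col 3: [8, 0, 0, 8] -> [0, 0, 0, 16]  score +16 (running 24)
Board after move:
 0  0  0  0
 8  0  0  0
 4  0  8  0
16 16 32 16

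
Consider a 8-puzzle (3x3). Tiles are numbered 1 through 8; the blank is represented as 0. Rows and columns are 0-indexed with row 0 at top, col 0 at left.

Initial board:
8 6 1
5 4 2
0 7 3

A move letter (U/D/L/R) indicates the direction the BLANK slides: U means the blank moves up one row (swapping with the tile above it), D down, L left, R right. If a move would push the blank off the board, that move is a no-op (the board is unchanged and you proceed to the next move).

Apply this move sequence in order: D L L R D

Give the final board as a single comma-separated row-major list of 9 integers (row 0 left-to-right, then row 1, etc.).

Answer: 8, 6, 1, 5, 4, 2, 7, 0, 3

Derivation:
After move 1 (D):
8 6 1
5 4 2
0 7 3

After move 2 (L):
8 6 1
5 4 2
0 7 3

After move 3 (L):
8 6 1
5 4 2
0 7 3

After move 4 (R):
8 6 1
5 4 2
7 0 3

After move 5 (D):
8 6 1
5 4 2
7 0 3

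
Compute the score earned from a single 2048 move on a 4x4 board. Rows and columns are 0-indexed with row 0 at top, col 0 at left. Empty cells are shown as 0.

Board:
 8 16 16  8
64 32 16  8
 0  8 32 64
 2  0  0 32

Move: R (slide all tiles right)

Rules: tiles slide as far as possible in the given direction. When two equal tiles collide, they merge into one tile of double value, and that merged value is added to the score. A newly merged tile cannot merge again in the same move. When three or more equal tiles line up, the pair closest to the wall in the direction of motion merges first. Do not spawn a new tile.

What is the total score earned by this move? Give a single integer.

Slide right:
row 0: [8, 16, 16, 8] -> [0, 8, 32, 8]  score +32 (running 32)
row 1: [64, 32, 16, 8] -> [64, 32, 16, 8]  score +0 (running 32)
row 2: [0, 8, 32, 64] -> [0, 8, 32, 64]  score +0 (running 32)
row 3: [2, 0, 0, 32] -> [0, 0, 2, 32]  score +0 (running 32)
Board after move:
 0  8 32  8
64 32 16  8
 0  8 32 64
 0  0  2 32

Answer: 32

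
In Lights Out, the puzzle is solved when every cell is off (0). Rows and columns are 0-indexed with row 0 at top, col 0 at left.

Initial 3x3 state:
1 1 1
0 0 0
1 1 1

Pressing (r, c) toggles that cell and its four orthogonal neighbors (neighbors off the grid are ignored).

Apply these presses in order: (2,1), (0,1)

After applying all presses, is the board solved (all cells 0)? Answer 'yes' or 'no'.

After press 1 at (2,1):
1 1 1
0 1 0
0 0 0

After press 2 at (0,1):
0 0 0
0 0 0
0 0 0

Lights still on: 0

Answer: yes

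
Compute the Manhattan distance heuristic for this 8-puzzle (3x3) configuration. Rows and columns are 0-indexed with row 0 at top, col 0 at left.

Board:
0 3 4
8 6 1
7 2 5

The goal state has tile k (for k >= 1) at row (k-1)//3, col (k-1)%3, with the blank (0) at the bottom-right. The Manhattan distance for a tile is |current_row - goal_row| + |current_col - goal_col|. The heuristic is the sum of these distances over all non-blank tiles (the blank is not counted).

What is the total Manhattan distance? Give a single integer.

Answer: 14

Derivation:
Tile 3: at (0,1), goal (0,2), distance |0-0|+|1-2| = 1
Tile 4: at (0,2), goal (1,0), distance |0-1|+|2-0| = 3
Tile 8: at (1,0), goal (2,1), distance |1-2|+|0-1| = 2
Tile 6: at (1,1), goal (1,2), distance |1-1|+|1-2| = 1
Tile 1: at (1,2), goal (0,0), distance |1-0|+|2-0| = 3
Tile 7: at (2,0), goal (2,0), distance |2-2|+|0-0| = 0
Tile 2: at (2,1), goal (0,1), distance |2-0|+|1-1| = 2
Tile 5: at (2,2), goal (1,1), distance |2-1|+|2-1| = 2
Sum: 1 + 3 + 2 + 1 + 3 + 0 + 2 + 2 = 14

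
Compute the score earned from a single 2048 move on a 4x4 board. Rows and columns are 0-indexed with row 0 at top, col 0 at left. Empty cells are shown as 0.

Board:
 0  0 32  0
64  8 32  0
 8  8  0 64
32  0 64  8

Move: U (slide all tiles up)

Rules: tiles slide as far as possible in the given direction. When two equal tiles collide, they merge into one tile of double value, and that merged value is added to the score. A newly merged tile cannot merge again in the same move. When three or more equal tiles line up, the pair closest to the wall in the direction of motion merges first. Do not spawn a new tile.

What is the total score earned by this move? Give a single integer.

Answer: 80

Derivation:
Slide up:
col 0: [0, 64, 8, 32] -> [64, 8, 32, 0]  score +0 (running 0)
col 1: [0, 8, 8, 0] -> [16, 0, 0, 0]  score +16 (running 16)
col 2: [32, 32, 0, 64] -> [64, 64, 0, 0]  score +64 (running 80)
col 3: [0, 0, 64, 8] -> [64, 8, 0, 0]  score +0 (running 80)
Board after move:
64 16 64 64
 8  0 64  8
32  0  0  0
 0  0  0  0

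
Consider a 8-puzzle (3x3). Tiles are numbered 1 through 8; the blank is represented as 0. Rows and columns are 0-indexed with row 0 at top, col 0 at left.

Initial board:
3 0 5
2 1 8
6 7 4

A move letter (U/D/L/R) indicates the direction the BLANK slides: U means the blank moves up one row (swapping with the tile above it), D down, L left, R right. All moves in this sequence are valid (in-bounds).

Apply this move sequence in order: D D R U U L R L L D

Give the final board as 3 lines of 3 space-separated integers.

Answer: 2 3 1
0 7 5
6 4 8

Derivation:
After move 1 (D):
3 1 5
2 0 8
6 7 4

After move 2 (D):
3 1 5
2 7 8
6 0 4

After move 3 (R):
3 1 5
2 7 8
6 4 0

After move 4 (U):
3 1 5
2 7 0
6 4 8

After move 5 (U):
3 1 0
2 7 5
6 4 8

After move 6 (L):
3 0 1
2 7 5
6 4 8

After move 7 (R):
3 1 0
2 7 5
6 4 8

After move 8 (L):
3 0 1
2 7 5
6 4 8

After move 9 (L):
0 3 1
2 7 5
6 4 8

After move 10 (D):
2 3 1
0 7 5
6 4 8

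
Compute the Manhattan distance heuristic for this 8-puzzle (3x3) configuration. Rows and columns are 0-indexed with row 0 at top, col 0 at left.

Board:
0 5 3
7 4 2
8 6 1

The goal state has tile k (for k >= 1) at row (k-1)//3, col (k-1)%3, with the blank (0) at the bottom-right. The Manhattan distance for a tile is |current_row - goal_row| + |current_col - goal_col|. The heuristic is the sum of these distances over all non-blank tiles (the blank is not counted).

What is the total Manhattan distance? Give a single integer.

Answer: 12

Derivation:
Tile 5: at (0,1), goal (1,1), distance |0-1|+|1-1| = 1
Tile 3: at (0,2), goal (0,2), distance |0-0|+|2-2| = 0
Tile 7: at (1,0), goal (2,0), distance |1-2|+|0-0| = 1
Tile 4: at (1,1), goal (1,0), distance |1-1|+|1-0| = 1
Tile 2: at (1,2), goal (0,1), distance |1-0|+|2-1| = 2
Tile 8: at (2,0), goal (2,1), distance |2-2|+|0-1| = 1
Tile 6: at (2,1), goal (1,2), distance |2-1|+|1-2| = 2
Tile 1: at (2,2), goal (0,0), distance |2-0|+|2-0| = 4
Sum: 1 + 0 + 1 + 1 + 2 + 1 + 2 + 4 = 12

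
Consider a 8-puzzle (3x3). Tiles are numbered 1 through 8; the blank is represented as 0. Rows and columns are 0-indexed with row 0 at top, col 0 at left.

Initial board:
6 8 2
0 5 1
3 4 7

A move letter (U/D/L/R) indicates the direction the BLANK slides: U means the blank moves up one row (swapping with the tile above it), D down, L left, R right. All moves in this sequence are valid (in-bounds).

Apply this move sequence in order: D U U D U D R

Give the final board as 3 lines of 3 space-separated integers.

After move 1 (D):
6 8 2
3 5 1
0 4 7

After move 2 (U):
6 8 2
0 5 1
3 4 7

After move 3 (U):
0 8 2
6 5 1
3 4 7

After move 4 (D):
6 8 2
0 5 1
3 4 7

After move 5 (U):
0 8 2
6 5 1
3 4 7

After move 6 (D):
6 8 2
0 5 1
3 4 7

After move 7 (R):
6 8 2
5 0 1
3 4 7

Answer: 6 8 2
5 0 1
3 4 7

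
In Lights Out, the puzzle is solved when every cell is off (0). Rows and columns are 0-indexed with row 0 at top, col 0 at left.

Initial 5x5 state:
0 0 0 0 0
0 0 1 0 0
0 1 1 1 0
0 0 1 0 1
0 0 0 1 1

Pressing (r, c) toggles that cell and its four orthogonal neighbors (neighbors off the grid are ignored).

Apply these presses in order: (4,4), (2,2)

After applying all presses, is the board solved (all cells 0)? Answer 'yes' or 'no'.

After press 1 at (4,4):
0 0 0 0 0
0 0 1 0 0
0 1 1 1 0
0 0 1 0 0
0 0 0 0 0

After press 2 at (2,2):
0 0 0 0 0
0 0 0 0 0
0 0 0 0 0
0 0 0 0 0
0 0 0 0 0

Lights still on: 0

Answer: yes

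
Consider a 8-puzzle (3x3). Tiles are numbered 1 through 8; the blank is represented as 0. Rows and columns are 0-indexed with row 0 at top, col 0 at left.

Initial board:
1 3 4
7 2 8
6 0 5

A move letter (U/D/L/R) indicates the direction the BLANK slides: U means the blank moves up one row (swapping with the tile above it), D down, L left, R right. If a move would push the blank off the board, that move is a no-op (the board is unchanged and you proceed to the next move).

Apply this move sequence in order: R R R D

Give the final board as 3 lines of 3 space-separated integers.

After move 1 (R):
1 3 4
7 2 8
6 5 0

After move 2 (R):
1 3 4
7 2 8
6 5 0

After move 3 (R):
1 3 4
7 2 8
6 5 0

After move 4 (D):
1 3 4
7 2 8
6 5 0

Answer: 1 3 4
7 2 8
6 5 0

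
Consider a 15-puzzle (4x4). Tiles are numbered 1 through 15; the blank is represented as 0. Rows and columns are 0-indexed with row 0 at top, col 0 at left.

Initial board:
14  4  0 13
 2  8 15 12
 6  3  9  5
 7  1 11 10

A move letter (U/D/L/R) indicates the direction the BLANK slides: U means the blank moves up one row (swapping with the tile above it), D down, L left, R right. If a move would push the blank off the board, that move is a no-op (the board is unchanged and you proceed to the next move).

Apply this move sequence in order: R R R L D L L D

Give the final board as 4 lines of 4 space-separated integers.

After move 1 (R):
14  4 13  0
 2  8 15 12
 6  3  9  5
 7  1 11 10

After move 2 (R):
14  4 13  0
 2  8 15 12
 6  3  9  5
 7  1 11 10

After move 3 (R):
14  4 13  0
 2  8 15 12
 6  3  9  5
 7  1 11 10

After move 4 (L):
14  4  0 13
 2  8 15 12
 6  3  9  5
 7  1 11 10

After move 5 (D):
14  4 15 13
 2  8  0 12
 6  3  9  5
 7  1 11 10

After move 6 (L):
14  4 15 13
 2  0  8 12
 6  3  9  5
 7  1 11 10

After move 7 (L):
14  4 15 13
 0  2  8 12
 6  3  9  5
 7  1 11 10

After move 8 (D):
14  4 15 13
 6  2  8 12
 0  3  9  5
 7  1 11 10

Answer: 14  4 15 13
 6  2  8 12
 0  3  9  5
 7  1 11 10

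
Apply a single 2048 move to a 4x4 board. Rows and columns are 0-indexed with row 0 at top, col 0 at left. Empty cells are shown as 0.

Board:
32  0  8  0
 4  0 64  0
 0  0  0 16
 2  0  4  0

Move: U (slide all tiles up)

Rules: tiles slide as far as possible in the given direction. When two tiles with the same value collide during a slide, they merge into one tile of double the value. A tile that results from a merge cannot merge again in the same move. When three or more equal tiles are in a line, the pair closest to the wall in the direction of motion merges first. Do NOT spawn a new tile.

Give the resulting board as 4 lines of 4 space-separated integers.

Slide up:
col 0: [32, 4, 0, 2] -> [32, 4, 2, 0]
col 1: [0, 0, 0, 0] -> [0, 0, 0, 0]
col 2: [8, 64, 0, 4] -> [8, 64, 4, 0]
col 3: [0, 0, 16, 0] -> [16, 0, 0, 0]

Answer: 32  0  8 16
 4  0 64  0
 2  0  4  0
 0  0  0  0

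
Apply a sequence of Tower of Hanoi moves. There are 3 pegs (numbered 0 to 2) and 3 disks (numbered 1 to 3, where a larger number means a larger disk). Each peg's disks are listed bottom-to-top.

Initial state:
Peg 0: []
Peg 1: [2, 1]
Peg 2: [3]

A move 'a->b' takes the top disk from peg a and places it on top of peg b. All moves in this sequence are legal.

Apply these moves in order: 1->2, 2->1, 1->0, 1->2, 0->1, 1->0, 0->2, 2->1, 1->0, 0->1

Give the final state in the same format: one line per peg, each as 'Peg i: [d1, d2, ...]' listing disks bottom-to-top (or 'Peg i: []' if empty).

After move 1 (1->2):
Peg 0: []
Peg 1: [2]
Peg 2: [3, 1]

After move 2 (2->1):
Peg 0: []
Peg 1: [2, 1]
Peg 2: [3]

After move 3 (1->0):
Peg 0: [1]
Peg 1: [2]
Peg 2: [3]

After move 4 (1->2):
Peg 0: [1]
Peg 1: []
Peg 2: [3, 2]

After move 5 (0->1):
Peg 0: []
Peg 1: [1]
Peg 2: [3, 2]

After move 6 (1->0):
Peg 0: [1]
Peg 1: []
Peg 2: [3, 2]

After move 7 (0->2):
Peg 0: []
Peg 1: []
Peg 2: [3, 2, 1]

After move 8 (2->1):
Peg 0: []
Peg 1: [1]
Peg 2: [3, 2]

After move 9 (1->0):
Peg 0: [1]
Peg 1: []
Peg 2: [3, 2]

After move 10 (0->1):
Peg 0: []
Peg 1: [1]
Peg 2: [3, 2]

Answer: Peg 0: []
Peg 1: [1]
Peg 2: [3, 2]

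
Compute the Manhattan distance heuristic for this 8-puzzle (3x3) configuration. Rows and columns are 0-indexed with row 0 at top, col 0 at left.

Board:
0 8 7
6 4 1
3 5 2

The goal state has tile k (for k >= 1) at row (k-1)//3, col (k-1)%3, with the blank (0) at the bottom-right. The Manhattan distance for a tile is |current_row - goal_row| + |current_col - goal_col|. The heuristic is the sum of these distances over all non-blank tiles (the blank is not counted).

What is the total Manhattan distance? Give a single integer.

Tile 8: (0,1)->(2,1) = 2
Tile 7: (0,2)->(2,0) = 4
Tile 6: (1,0)->(1,2) = 2
Tile 4: (1,1)->(1,0) = 1
Tile 1: (1,2)->(0,0) = 3
Tile 3: (2,0)->(0,2) = 4
Tile 5: (2,1)->(1,1) = 1
Tile 2: (2,2)->(0,1) = 3
Sum: 2 + 4 + 2 + 1 + 3 + 4 + 1 + 3 = 20

Answer: 20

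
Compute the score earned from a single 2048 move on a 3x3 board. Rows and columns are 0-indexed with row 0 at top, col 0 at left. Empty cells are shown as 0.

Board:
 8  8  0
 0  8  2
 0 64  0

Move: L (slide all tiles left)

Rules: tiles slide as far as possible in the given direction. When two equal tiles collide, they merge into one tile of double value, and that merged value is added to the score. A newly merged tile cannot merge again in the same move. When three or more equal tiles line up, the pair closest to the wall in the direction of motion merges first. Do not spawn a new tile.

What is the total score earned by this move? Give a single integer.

Answer: 16

Derivation:
Slide left:
row 0: [8, 8, 0] -> [16, 0, 0]  score +16 (running 16)
row 1: [0, 8, 2] -> [8, 2, 0]  score +0 (running 16)
row 2: [0, 64, 0] -> [64, 0, 0]  score +0 (running 16)
Board after move:
16  0  0
 8  2  0
64  0  0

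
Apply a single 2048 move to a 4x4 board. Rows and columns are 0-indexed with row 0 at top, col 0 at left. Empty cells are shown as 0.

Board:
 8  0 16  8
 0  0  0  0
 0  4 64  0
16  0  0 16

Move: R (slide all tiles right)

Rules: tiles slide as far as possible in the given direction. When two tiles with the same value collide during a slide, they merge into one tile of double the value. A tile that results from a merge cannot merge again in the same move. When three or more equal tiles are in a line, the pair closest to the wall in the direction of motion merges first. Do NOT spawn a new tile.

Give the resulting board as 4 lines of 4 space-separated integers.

Slide right:
row 0: [8, 0, 16, 8] -> [0, 8, 16, 8]
row 1: [0, 0, 0, 0] -> [0, 0, 0, 0]
row 2: [0, 4, 64, 0] -> [0, 0, 4, 64]
row 3: [16, 0, 0, 16] -> [0, 0, 0, 32]

Answer:  0  8 16  8
 0  0  0  0
 0  0  4 64
 0  0  0 32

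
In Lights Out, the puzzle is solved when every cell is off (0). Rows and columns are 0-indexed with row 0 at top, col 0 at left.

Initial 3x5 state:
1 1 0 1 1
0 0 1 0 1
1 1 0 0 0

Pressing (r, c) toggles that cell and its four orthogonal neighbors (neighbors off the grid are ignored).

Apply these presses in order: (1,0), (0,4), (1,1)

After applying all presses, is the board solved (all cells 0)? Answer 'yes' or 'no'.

Answer: yes

Derivation:
After press 1 at (1,0):
0 1 0 1 1
1 1 1 0 1
0 1 0 0 0

After press 2 at (0,4):
0 1 0 0 0
1 1 1 0 0
0 1 0 0 0

After press 3 at (1,1):
0 0 0 0 0
0 0 0 0 0
0 0 0 0 0

Lights still on: 0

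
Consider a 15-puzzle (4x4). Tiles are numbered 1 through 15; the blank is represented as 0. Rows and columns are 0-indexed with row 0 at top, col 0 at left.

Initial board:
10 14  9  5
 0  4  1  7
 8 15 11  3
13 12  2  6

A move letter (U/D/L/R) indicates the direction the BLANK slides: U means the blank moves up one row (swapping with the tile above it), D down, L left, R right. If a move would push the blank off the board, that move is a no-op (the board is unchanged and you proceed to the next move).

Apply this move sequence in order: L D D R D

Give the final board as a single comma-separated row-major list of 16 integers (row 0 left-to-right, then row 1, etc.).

After move 1 (L):
10 14  9  5
 0  4  1  7
 8 15 11  3
13 12  2  6

After move 2 (D):
10 14  9  5
 8  4  1  7
 0 15 11  3
13 12  2  6

After move 3 (D):
10 14  9  5
 8  4  1  7
13 15 11  3
 0 12  2  6

After move 4 (R):
10 14  9  5
 8  4  1  7
13 15 11  3
12  0  2  6

After move 5 (D):
10 14  9  5
 8  4  1  7
13 15 11  3
12  0  2  6

Answer: 10, 14, 9, 5, 8, 4, 1, 7, 13, 15, 11, 3, 12, 0, 2, 6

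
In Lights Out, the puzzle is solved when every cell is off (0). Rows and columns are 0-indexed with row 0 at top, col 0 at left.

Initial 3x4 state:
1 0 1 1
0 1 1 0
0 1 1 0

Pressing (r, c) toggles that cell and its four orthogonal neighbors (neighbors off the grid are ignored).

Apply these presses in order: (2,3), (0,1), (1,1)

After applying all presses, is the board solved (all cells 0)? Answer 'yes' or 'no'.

Answer: no

Derivation:
After press 1 at (2,3):
1 0 1 1
0 1 1 1
0 1 0 1

After press 2 at (0,1):
0 1 0 1
0 0 1 1
0 1 0 1

After press 3 at (1,1):
0 0 0 1
1 1 0 1
0 0 0 1

Lights still on: 5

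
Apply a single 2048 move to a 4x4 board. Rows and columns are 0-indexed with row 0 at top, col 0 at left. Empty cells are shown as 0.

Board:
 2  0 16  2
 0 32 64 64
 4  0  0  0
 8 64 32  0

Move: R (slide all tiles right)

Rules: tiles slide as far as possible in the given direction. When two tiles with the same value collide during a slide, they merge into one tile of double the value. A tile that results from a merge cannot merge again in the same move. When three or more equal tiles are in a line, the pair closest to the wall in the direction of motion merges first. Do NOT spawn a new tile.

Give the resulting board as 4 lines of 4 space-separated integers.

Answer:   0   2  16   2
  0   0  32 128
  0   0   0   4
  0   8  64  32

Derivation:
Slide right:
row 0: [2, 0, 16, 2] -> [0, 2, 16, 2]
row 1: [0, 32, 64, 64] -> [0, 0, 32, 128]
row 2: [4, 0, 0, 0] -> [0, 0, 0, 4]
row 3: [8, 64, 32, 0] -> [0, 8, 64, 32]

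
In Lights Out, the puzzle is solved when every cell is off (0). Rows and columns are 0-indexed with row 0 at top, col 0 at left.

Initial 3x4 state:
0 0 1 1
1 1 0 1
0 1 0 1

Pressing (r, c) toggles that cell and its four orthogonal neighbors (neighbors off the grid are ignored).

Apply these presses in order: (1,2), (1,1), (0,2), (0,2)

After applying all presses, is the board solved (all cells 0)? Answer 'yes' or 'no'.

After press 1 at (1,2):
0 0 0 1
1 0 1 0
0 1 1 1

After press 2 at (1,1):
0 1 0 1
0 1 0 0
0 0 1 1

After press 3 at (0,2):
0 0 1 0
0 1 1 0
0 0 1 1

After press 4 at (0,2):
0 1 0 1
0 1 0 0
0 0 1 1

Lights still on: 5

Answer: no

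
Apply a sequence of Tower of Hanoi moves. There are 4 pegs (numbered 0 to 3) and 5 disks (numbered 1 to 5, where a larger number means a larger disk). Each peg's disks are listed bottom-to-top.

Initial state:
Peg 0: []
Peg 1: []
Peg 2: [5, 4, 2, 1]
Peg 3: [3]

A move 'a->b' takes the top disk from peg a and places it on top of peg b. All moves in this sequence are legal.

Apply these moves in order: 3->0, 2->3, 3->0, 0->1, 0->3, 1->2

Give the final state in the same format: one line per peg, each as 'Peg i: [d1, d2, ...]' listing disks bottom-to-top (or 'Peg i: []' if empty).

Answer: Peg 0: []
Peg 1: []
Peg 2: [5, 4, 2, 1]
Peg 3: [3]

Derivation:
After move 1 (3->0):
Peg 0: [3]
Peg 1: []
Peg 2: [5, 4, 2, 1]
Peg 3: []

After move 2 (2->3):
Peg 0: [3]
Peg 1: []
Peg 2: [5, 4, 2]
Peg 3: [1]

After move 3 (3->0):
Peg 0: [3, 1]
Peg 1: []
Peg 2: [5, 4, 2]
Peg 3: []

After move 4 (0->1):
Peg 0: [3]
Peg 1: [1]
Peg 2: [5, 4, 2]
Peg 3: []

After move 5 (0->3):
Peg 0: []
Peg 1: [1]
Peg 2: [5, 4, 2]
Peg 3: [3]

After move 6 (1->2):
Peg 0: []
Peg 1: []
Peg 2: [5, 4, 2, 1]
Peg 3: [3]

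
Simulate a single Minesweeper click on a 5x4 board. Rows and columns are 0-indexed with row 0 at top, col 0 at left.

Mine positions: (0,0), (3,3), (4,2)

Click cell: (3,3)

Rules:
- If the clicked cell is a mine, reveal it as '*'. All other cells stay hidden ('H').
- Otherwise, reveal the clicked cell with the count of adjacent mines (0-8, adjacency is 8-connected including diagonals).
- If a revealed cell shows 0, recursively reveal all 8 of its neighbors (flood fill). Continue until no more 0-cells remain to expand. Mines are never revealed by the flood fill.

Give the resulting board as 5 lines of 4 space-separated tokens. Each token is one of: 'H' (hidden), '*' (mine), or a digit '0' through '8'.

H H H H
H H H H
H H H H
H H H *
H H H H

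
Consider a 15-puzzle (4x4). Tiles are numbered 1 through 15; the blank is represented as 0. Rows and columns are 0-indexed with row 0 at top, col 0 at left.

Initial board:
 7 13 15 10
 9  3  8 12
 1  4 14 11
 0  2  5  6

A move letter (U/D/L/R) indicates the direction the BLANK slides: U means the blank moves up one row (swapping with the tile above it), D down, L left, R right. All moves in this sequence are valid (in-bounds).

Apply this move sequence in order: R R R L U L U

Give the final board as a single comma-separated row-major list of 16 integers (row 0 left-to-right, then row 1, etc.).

Answer: 7, 13, 15, 10, 9, 0, 8, 12, 1, 3, 4, 11, 2, 5, 14, 6

Derivation:
After move 1 (R):
 7 13 15 10
 9  3  8 12
 1  4 14 11
 2  0  5  6

After move 2 (R):
 7 13 15 10
 9  3  8 12
 1  4 14 11
 2  5  0  6

After move 3 (R):
 7 13 15 10
 9  3  8 12
 1  4 14 11
 2  5  6  0

After move 4 (L):
 7 13 15 10
 9  3  8 12
 1  4 14 11
 2  5  0  6

After move 5 (U):
 7 13 15 10
 9  3  8 12
 1  4  0 11
 2  5 14  6

After move 6 (L):
 7 13 15 10
 9  3  8 12
 1  0  4 11
 2  5 14  6

After move 7 (U):
 7 13 15 10
 9  0  8 12
 1  3  4 11
 2  5 14  6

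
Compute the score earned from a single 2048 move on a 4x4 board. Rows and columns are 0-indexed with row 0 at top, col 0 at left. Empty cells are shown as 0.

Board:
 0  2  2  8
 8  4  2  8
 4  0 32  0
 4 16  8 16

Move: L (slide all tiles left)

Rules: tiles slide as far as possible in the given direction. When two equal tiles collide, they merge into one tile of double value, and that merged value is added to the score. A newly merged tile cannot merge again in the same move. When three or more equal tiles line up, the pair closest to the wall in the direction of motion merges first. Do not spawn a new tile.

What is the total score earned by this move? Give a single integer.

Slide left:
row 0: [0, 2, 2, 8] -> [4, 8, 0, 0]  score +4 (running 4)
row 1: [8, 4, 2, 8] -> [8, 4, 2, 8]  score +0 (running 4)
row 2: [4, 0, 32, 0] -> [4, 32, 0, 0]  score +0 (running 4)
row 3: [4, 16, 8, 16] -> [4, 16, 8, 16]  score +0 (running 4)
Board after move:
 4  8  0  0
 8  4  2  8
 4 32  0  0
 4 16  8 16

Answer: 4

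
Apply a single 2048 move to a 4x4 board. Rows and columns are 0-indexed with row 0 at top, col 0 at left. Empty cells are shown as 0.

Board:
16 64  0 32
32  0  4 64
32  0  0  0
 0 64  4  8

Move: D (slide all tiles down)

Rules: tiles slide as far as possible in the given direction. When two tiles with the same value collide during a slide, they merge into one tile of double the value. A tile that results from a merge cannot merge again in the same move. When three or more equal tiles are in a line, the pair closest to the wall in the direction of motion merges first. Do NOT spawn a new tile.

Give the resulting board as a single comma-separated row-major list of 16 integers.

Answer: 0, 0, 0, 0, 0, 0, 0, 32, 16, 0, 0, 64, 64, 128, 8, 8

Derivation:
Slide down:
col 0: [16, 32, 32, 0] -> [0, 0, 16, 64]
col 1: [64, 0, 0, 64] -> [0, 0, 0, 128]
col 2: [0, 4, 0, 4] -> [0, 0, 0, 8]
col 3: [32, 64, 0, 8] -> [0, 32, 64, 8]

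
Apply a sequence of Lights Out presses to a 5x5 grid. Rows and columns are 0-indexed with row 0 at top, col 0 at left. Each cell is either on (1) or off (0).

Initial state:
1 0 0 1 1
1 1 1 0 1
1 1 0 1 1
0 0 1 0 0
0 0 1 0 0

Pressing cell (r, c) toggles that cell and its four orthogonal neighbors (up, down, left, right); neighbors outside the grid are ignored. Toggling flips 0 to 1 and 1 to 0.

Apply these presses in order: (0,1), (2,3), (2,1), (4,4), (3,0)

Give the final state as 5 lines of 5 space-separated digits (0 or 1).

Answer: 0 1 1 1 1
1 1 1 1 1
1 0 0 0 0
1 0 1 1 1
1 0 1 1 1

Derivation:
After press 1 at (0,1):
0 1 1 1 1
1 0 1 0 1
1 1 0 1 1
0 0 1 0 0
0 0 1 0 0

After press 2 at (2,3):
0 1 1 1 1
1 0 1 1 1
1 1 1 0 0
0 0 1 1 0
0 0 1 0 0

After press 3 at (2,1):
0 1 1 1 1
1 1 1 1 1
0 0 0 0 0
0 1 1 1 0
0 0 1 0 0

After press 4 at (4,4):
0 1 1 1 1
1 1 1 1 1
0 0 0 0 0
0 1 1 1 1
0 0 1 1 1

After press 5 at (3,0):
0 1 1 1 1
1 1 1 1 1
1 0 0 0 0
1 0 1 1 1
1 0 1 1 1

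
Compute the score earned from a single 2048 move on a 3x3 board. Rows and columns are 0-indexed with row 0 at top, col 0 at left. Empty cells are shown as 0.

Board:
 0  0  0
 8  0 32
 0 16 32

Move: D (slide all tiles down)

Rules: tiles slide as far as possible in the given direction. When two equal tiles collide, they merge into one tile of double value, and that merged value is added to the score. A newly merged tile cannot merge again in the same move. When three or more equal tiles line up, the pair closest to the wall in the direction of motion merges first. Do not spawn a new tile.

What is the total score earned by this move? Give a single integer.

Slide down:
col 0: [0, 8, 0] -> [0, 0, 8]  score +0 (running 0)
col 1: [0, 0, 16] -> [0, 0, 16]  score +0 (running 0)
col 2: [0, 32, 32] -> [0, 0, 64]  score +64 (running 64)
Board after move:
 0  0  0
 0  0  0
 8 16 64

Answer: 64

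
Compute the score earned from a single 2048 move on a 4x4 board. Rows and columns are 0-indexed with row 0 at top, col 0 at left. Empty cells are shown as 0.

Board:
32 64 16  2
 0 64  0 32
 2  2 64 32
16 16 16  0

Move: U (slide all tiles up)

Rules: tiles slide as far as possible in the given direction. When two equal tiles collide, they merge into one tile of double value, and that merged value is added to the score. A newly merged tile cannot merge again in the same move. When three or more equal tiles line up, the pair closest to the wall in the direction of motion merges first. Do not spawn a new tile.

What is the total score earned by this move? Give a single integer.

Answer: 192

Derivation:
Slide up:
col 0: [32, 0, 2, 16] -> [32, 2, 16, 0]  score +0 (running 0)
col 1: [64, 64, 2, 16] -> [128, 2, 16, 0]  score +128 (running 128)
col 2: [16, 0, 64, 16] -> [16, 64, 16, 0]  score +0 (running 128)
col 3: [2, 32, 32, 0] -> [2, 64, 0, 0]  score +64 (running 192)
Board after move:
 32 128  16   2
  2   2  64  64
 16  16  16   0
  0   0   0   0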